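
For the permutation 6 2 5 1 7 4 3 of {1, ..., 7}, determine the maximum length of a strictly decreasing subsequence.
4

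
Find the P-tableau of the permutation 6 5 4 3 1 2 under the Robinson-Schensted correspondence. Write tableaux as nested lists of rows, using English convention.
P = [[1, 2], [3], [4], [5], [6]]

Insert 6: appended to row 1. P = [[6]].
Insert 5: 5 bumps 6 from row 1; 6 starts row 2. P = [[5], [6]].
Insert 4: 4 bumps 5 from row 1; 5 bumps 6 from row 2; 6 starts row 3. P = [[4], [5], [6]].
Insert 3: 3 bumps 4 from row 1; 4 bumps 5 from row 2; 5 bumps 6 from row 3; 6 starts row 4. P = [[3], [4], [5], [6]].
Insert 1: 1 bumps 3 from row 1; 3 bumps 4 from row 2; 4 bumps 5 from row 3; 5 bumps 6 from row 4; 6 starts row 5. P = [[1], [3], [4], [5], [6]].
Insert 2: appended to row 1. P = [[1, 2], [3], [4], [5], [6]].

So P = [[1, 2], [3], [4], [5], [6]].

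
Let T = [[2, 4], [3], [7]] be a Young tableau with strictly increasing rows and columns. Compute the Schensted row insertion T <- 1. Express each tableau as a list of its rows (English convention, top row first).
[[1, 4], [2], [3], [7]]

In row 1, 1 replaces 2 (the leftmost entry greater than 1); 2 is bumped to row 2. In row 2, 2 replaces 3 (the leftmost entry greater than 2); 3 is bumped to row 3. In row 3, 3 replaces 7 (the leftmost entry greater than 3); 7 is bumped to row 4. 7 starts a new row 4. The new tableau is [[1, 4], [2], [3], [7]].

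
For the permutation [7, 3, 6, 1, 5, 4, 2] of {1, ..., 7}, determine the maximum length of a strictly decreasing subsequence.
5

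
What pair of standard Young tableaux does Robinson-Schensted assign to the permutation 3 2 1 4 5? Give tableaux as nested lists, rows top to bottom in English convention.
P = [[1, 4, 5], [2], [3]], Q = [[1, 4, 5], [2], [3]]

Insert each entry of the permutation into P by Schensted row insertion, recording in Q the position of each new cell.

Insert 3: appended to row 1. P = [[3]], Q = [[1]].
Insert 2: 2 bumps 3 from row 1; 3 starts row 2. P = [[2], [3]], Q = [[1], [2]].
Insert 1: 1 bumps 2 from row 1; 2 bumps 3 from row 2; 3 starts row 3. P = [[1], [2], [3]], Q = [[1], [2], [3]].
Insert 4: appended to row 1. P = [[1, 4], [2], [3]], Q = [[1, 4], [2], [3]].
Insert 5: appended to row 1. P = [[1, 4, 5], [2], [3]], Q = [[1, 4, 5], [2], [3]].

So P = [[1, 4, 5], [2], [3]], Q = [[1, 4, 5], [2], [3]].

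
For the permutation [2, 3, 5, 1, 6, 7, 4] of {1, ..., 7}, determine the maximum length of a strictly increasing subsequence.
5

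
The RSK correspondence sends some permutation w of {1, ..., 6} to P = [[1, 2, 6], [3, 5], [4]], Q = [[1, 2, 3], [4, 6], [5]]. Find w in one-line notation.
Reverse RSK: for i = n, n-1, ..., 1, locate i in Q, remove the corresponding corner cell from P, and reverse-bump its entry up through P; the value ejected from row 1 is w(i).

So w = 4 5 6 3 1 2.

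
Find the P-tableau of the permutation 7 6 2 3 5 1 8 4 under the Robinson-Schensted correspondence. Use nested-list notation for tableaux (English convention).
Insert 7: appended to row 1. P = [[7]].
Insert 6: 6 bumps 7 from row 1; 7 starts row 2. P = [[6], [7]].
Insert 2: 2 bumps 6 from row 1; 6 bumps 7 from row 2; 7 starts row 3. P = [[2], [6], [7]].
Insert 3: appended to row 1. P = [[2, 3], [6], [7]].
Insert 5: appended to row 1. P = [[2, 3, 5], [6], [7]].
Insert 1: 1 bumps 2 from row 1; 2 bumps 6 from row 2; 6 bumps 7 from row 3; 7 starts row 4. P = [[1, 3, 5], [2], [6], [7]].
Insert 8: appended to row 1. P = [[1, 3, 5, 8], [2], [6], [7]].
Insert 4: 4 bumps 5 from row 1; 5 appends to row 2. P = [[1, 3, 4, 8], [2, 5], [6], [7]].

So P = [[1, 3, 4, 8], [2, 5], [6], [7]].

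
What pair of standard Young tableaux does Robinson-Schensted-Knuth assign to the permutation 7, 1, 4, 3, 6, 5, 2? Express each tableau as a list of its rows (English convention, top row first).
P = [[1, 2, 5], [3, 6], [4], [7]], Q = [[1, 3, 5], [2, 6], [4], [7]]

Insert each entry of the permutation into P by Schensted row insertion, recording in Q the position of each new cell.

Insert 7: appended to row 1. P = [[7]].
Insert 1: 1 bumps 7 from row 1; 7 starts row 2. P = [[1], [7]].
Insert 4: appended to row 1. P = [[1, 4], [7]].
Insert 3: 3 bumps 4 from row 1; 4 bumps 7 from row 2; 7 starts row 3. P = [[1, 3], [4], [7]].
Insert 6: appended to row 1. P = [[1, 3, 6], [4], [7]].
Insert 5: 5 bumps 6 from row 1; 6 appends to row 2. P = [[1, 3, 5], [4, 6], [7]].
Insert 2: 2 bumps 3 from row 1; 3 bumps 4 from row 2; 4 bumps 7 from row 3; 7 starts row 4. P = [[1, 2, 5], [3, 6], [4], [7]].

So P = [[1, 2, 5], [3, 6], [4], [7]], Q = [[1, 3, 5], [2, 6], [4], [7]].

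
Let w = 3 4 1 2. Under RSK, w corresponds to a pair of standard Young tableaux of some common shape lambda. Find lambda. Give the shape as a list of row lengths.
Row-insert each entry into an empty tableau.

After inserting 3: P = [[3]].
After inserting 4: P = [[3, 4]].
After inserting 1: P = [[1, 4], [3]].
After inserting 2: P = [[1, 2], [3, 4]].

The final insertion tableau P = [[1, 2], [3, 4]] has shape [2, 2].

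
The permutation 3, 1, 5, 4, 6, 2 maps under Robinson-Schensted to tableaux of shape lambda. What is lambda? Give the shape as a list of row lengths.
[3, 2, 1]

Row-insert each entry into an empty tableau.

After inserting 3: P = [[3]].
After inserting 1: P = [[1], [3]].
After inserting 5: P = [[1, 5], [3]].
After inserting 4: P = [[1, 4], [3, 5]].
After inserting 6: P = [[1, 4, 6], [3, 5]].
After inserting 2: P = [[1, 2, 6], [3, 4], [5]].

The final insertion tableau P = [[1, 2, 6], [3, 4], [5]] has shape [3, 2, 1].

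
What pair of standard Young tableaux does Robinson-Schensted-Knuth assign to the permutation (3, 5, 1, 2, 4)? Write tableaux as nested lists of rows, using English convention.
P = [[1, 2, 4], [3, 5]], Q = [[1, 2, 5], [3, 4]]

Insert each entry of the permutation into P by Schensted row insertion, recording in Q the position of each new cell.

Insert 3: appended to row 1. P = [[3]], Q = [[1]].
Insert 5: appended to row 1. P = [[3, 5]], Q = [[1, 2]].
Insert 1: 1 bumps 3 from row 1; 3 starts row 2. P = [[1, 5], [3]], Q = [[1, 2], [3]].
Insert 2: 2 bumps 5 from row 1; 5 appends to row 2. P = [[1, 2], [3, 5]], Q = [[1, 2], [3, 4]].
Insert 4: appended to row 1. P = [[1, 2, 4], [3, 5]], Q = [[1, 2, 5], [3, 4]].

So P = [[1, 2, 4], [3, 5]], Q = [[1, 2, 5], [3, 4]].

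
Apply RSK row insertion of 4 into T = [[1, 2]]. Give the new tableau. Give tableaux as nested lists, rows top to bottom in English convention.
[[1, 2, 4]]

4 is larger than every entry of row 1, so it is appended to row 1. The new tableau is [[1, 2, 4]].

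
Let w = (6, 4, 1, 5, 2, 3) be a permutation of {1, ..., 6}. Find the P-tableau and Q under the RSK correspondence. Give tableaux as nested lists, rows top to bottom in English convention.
Insert each entry of the permutation into P by Schensted row insertion, recording in Q the position of each new cell.

Insert 6: appended to row 1. P = [[6]].
Insert 4: 4 bumps 6 from row 1; 6 starts row 2. P = [[4], [6]].
Insert 1: 1 bumps 4 from row 1; 4 bumps 6 from row 2; 6 starts row 3. P = [[1], [4], [6]].
Insert 5: appended to row 1. P = [[1, 5], [4], [6]].
Insert 2: 2 bumps 5 from row 1; 5 appends to row 2. P = [[1, 2], [4, 5], [6]].
Insert 3: appended to row 1. P = [[1, 2, 3], [4, 5], [6]].

So P = [[1, 2, 3], [4, 5], [6]], Q = [[1, 4, 6], [2, 5], [3]].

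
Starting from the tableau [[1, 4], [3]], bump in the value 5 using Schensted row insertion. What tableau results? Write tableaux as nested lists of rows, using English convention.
[[1, 4, 5], [3]]

5 is larger than every entry of row 1, so it is appended to row 1. The new tableau is [[1, 4, 5], [3]].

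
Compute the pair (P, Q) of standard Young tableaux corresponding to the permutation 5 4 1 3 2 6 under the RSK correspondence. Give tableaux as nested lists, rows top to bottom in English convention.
Insert each entry of the permutation into P by Schensted row insertion, recording in Q the position of each new cell.

Insert 5: appended to row 1. P = [[5]].
Insert 4: 4 bumps 5 from row 1; 5 starts row 2. P = [[4], [5]].
Insert 1: 1 bumps 4 from row 1; 4 bumps 5 from row 2; 5 starts row 3. P = [[1], [4], [5]].
Insert 3: appended to row 1. P = [[1, 3], [4], [5]].
Insert 2: 2 bumps 3 from row 1; 3 bumps 4 from row 2; 4 bumps 5 from row 3; 5 starts row 4. P = [[1, 2], [3], [4], [5]].
Insert 6: appended to row 1. P = [[1, 2, 6], [3], [4], [5]].

So P = [[1, 2, 6], [3], [4], [5]], Q = [[1, 4, 6], [2], [3], [5]].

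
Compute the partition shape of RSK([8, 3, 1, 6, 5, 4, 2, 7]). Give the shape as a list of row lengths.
Row-insert each entry into an empty tableau.

After inserting 8: P = [[8]].
After inserting 3: P = [[3], [8]].
After inserting 1: P = [[1], [3], [8]].
After inserting 6: P = [[1, 6], [3], [8]].
After inserting 5: P = [[1, 5], [3, 6], [8]].
After inserting 4: P = [[1, 4], [3, 5], [6], [8]].
After inserting 2: P = [[1, 2], [3, 4], [5], [6], [8]].
After inserting 7: P = [[1, 2, 7], [3, 4], [5], [6], [8]].

The final insertion tableau P = [[1, 2, 7], [3, 4], [5], [6], [8]] has shape [3, 2, 1, 1, 1].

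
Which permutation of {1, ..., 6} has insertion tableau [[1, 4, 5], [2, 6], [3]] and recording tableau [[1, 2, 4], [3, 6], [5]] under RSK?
3 4 2 6 1 5

Reverse the RSK construction: for i from n down to 1, find the cell of Q containing i, remove the entry at that cell from P, and reverse-bump it up through P; the value ejected from row 1 is w(i).

Step i=6: Q has 6 at row 2, column 2; remove 6 from row 2 of P and reverse-bump: 6 enters row 1 and ejects 5. So w(6) = 5. P is now [[1, 4, 6], [2], [3]].
Step i=5: Q has 5 at row 3, column 1; remove 3 from row 3 of P and reverse-bump: 3 enters row 2 and ejects 2; 2 enters row 1 and ejects 1. So w(5) = 1. P is now [[2, 4, 6], [3]].
Step i=4: Q has 4 at row 1, column 3; remove that cell from P, ejecting 6. So w(4) = 6. P is now [[2, 4], [3]].
Step i=3: Q has 3 at row 2, column 1; remove 3 from row 2 of P and reverse-bump: 3 enters row 1 and ejects 2. So w(3) = 2. P is now [[3, 4]].
Step i=2: Q has 2 at row 1, column 2; remove that cell from P, ejecting 4. So w(2) = 4. P is now [[3]].
Step i=1: Q has 1 at row 1, column 1; remove that cell from P, ejecting 3. So w(1) = 3. P is now [].

So w = 3 4 2 6 1 5.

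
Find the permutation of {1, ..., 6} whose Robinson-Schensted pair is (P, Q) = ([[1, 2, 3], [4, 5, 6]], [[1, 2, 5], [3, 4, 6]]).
Reverse RSK: for i = n, n-1, ..., 1, locate i in Q, remove the corresponding corner cell from P, and reverse-bump its entry up through P; the value ejected from row 1 is w(i).

So w = 4 5 1 2 6 3.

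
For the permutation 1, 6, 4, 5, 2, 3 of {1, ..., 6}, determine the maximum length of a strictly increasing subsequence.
3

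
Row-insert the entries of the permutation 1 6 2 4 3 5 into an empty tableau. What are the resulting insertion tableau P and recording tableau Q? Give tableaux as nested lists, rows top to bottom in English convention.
Insert each entry of the permutation into P by Schensted row insertion, recording in Q the position of each new cell.

Insert 1: appended to row 1. P = [[1]].
Insert 6: appended to row 1. P = [[1, 6]].
Insert 2: 2 bumps 6 from row 1; 6 starts row 2. P = [[1, 2], [6]].
Insert 4: appended to row 1. P = [[1, 2, 4], [6]].
Insert 3: 3 bumps 4 from row 1; 4 bumps 6 from row 2; 6 starts row 3. P = [[1, 2, 3], [4], [6]].
Insert 5: appended to row 1. P = [[1, 2, 3, 5], [4], [6]].

So P = [[1, 2, 3, 5], [4], [6]], Q = [[1, 2, 4, 6], [3], [5]].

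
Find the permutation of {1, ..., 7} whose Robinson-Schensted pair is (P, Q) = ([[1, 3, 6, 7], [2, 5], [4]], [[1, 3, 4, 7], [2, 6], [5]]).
Reverse the RSK construction: for i from n down to 1, find the cell of Q containing i, remove the entry at that cell from P, and reverse-bump it up through P; the value ejected from row 1 is w(i).

Step i=7: Q has 7 at row 1, column 4; remove that cell from P, ejecting 7. So w(7) = 7. P is now [[1, 3, 6], [2, 5], [4]].
Step i=6: Q has 6 at row 2, column 2; remove 5 from row 2 of P and reverse-bump: 5 enters row 1 and ejects 3. So w(6) = 3. P is now [[1, 5, 6], [2], [4]].
Step i=5: Q has 5 at row 3, column 1; remove 4 from row 3 of P and reverse-bump: 4 enters row 2 and ejects 2; 2 enters row 1 and ejects 1. So w(5) = 1. P is now [[2, 5, 6], [4]].
Step i=4: Q has 4 at row 1, column 3; remove that cell from P, ejecting 6. So w(4) = 6. P is now [[2, 5], [4]].
Step i=3: Q has 3 at row 1, column 2; remove that cell from P, ejecting 5. So w(3) = 5. P is now [[2], [4]].
Step i=2: Q has 2 at row 2, column 1; remove 4 from row 2 of P and reverse-bump: 4 enters row 1 and ejects 2. So w(2) = 2. P is now [[4]].
Step i=1: Q has 1 at row 1, column 1; remove that cell from P, ejecting 4. So w(1) = 4. P is now [].

So w = 4 2 5 6 1 3 7.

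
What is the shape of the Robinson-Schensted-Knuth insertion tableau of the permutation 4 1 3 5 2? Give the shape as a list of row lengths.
Row-insert each entry into an empty tableau.

After inserting 4: P = [[4]].
After inserting 1: P = [[1], [4]].
After inserting 3: P = [[1, 3], [4]].
After inserting 5: P = [[1, 3, 5], [4]].
After inserting 2: P = [[1, 2, 5], [3], [4]].

The final insertion tableau P = [[1, 2, 5], [3], [4]] has shape [3, 1, 1].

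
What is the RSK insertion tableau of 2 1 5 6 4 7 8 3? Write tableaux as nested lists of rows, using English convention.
Insert 2: appended to row 1. P = [[2]].
Insert 1: 1 bumps 2 from row 1; 2 starts row 2. P = [[1], [2]].
Insert 5: appended to row 1. P = [[1, 5], [2]].
Insert 6: appended to row 1. P = [[1, 5, 6], [2]].
Insert 4: 4 bumps 5 from row 1; 5 appends to row 2. P = [[1, 4, 6], [2, 5]].
Insert 7: appended to row 1. P = [[1, 4, 6, 7], [2, 5]].
Insert 8: appended to row 1. P = [[1, 4, 6, 7, 8], [2, 5]].
Insert 3: 3 bumps 4 from row 1; 4 bumps 5 from row 2; 5 starts row 3. P = [[1, 3, 6, 7, 8], [2, 4], [5]].

So P = [[1, 3, 6, 7, 8], [2, 4], [5]].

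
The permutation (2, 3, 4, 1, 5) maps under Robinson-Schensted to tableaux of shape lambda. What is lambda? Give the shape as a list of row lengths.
[4, 1]

Row-insert each entry into an empty tableau.

After inserting 2: P = [[2]].
After inserting 3: P = [[2, 3]].
After inserting 4: P = [[2, 3, 4]].
After inserting 1: P = [[1, 3, 4], [2]].
After inserting 5: P = [[1, 3, 4, 5], [2]].

The final insertion tableau P = [[1, 3, 4, 5], [2]] has shape [4, 1].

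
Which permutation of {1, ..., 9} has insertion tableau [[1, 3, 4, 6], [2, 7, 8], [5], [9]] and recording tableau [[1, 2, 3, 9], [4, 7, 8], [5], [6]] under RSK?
5 7 9 8 2 1 3 4 6

Reverse the RSK construction: for i from n down to 1, find the cell of Q containing i, remove the entry at that cell from P, and reverse-bump it up through P; the value ejected from row 1 is w(i).

Step i=9: Q has 9 at row 1, column 4; remove that cell from P, ejecting 6. So w(9) = 6. P is now [[1, 3, 4], [2, 7, 8], [5], [9]].
Step i=8: Q has 8 at row 2, column 3; remove 8 from row 2 of P and reverse-bump: 8 enters row 1 and ejects 4. So w(8) = 4. P is now [[1, 3, 8], [2, 7], [5], [9]].
Step i=7: Q has 7 at row 2, column 2; remove 7 from row 2 of P and reverse-bump: 7 enters row 1 and ejects 3. So w(7) = 3. P is now [[1, 7, 8], [2], [5], [9]].
Step i=6: Q has 6 at row 4, column 1; remove 9 from row 4 of P and reverse-bump: 9 enters row 3 and ejects 5; 5 enters row 2 and ejects 2; 2 enters row 1 and ejects 1. So w(6) = 1. P is now [[2, 7, 8], [5], [9]].
Step i=5: Q has 5 at row 3, column 1; remove 9 from row 3 of P and reverse-bump: 9 enters row 2 and ejects 5; 5 enters row 1 and ejects 2. So w(5) = 2. P is now [[5, 7, 8], [9]].
Step i=4: Q has 4 at row 2, column 1; remove 9 from row 2 of P and reverse-bump: 9 enters row 1 and ejects 8. So w(4) = 8. P is now [[5, 7, 9]].
Step i=3: Q has 3 at row 1, column 3; remove that cell from P, ejecting 9. So w(3) = 9. P is now [[5, 7]].
Step i=2: Q has 2 at row 1, column 2; remove that cell from P, ejecting 7. So w(2) = 7. P is now [[5]].
Step i=1: Q has 1 at row 1, column 1; remove that cell from P, ejecting 5. So w(1) = 5. P is now [].

So w = 5 7 9 8 2 1 3 4 6.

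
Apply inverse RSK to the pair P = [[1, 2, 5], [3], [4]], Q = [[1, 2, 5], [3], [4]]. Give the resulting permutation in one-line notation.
1 4 3 2 5

Reverse the RSK construction: for i from n down to 1, find the cell of Q containing i, remove the entry at that cell from P, and reverse-bump it up through P; the value ejected from row 1 is w(i).

Step i=5: Q has 5 at row 1, column 3; remove that cell from P, ejecting 5. So w(5) = 5. P is now [[1, 2], [3], [4]].
Step i=4: Q has 4 at row 3, column 1; remove 4 from row 3 of P and reverse-bump: 4 enters row 2 and ejects 3; 3 enters row 1 and ejects 2. So w(4) = 2. P is now [[1, 3], [4]].
Step i=3: Q has 3 at row 2, column 1; remove 4 from row 2 of P and reverse-bump: 4 enters row 1 and ejects 3. So w(3) = 3. P is now [[1, 4]].
Step i=2: Q has 2 at row 1, column 2; remove that cell from P, ejecting 4. So w(2) = 4. P is now [[1]].
Step i=1: Q has 1 at row 1, column 1; remove that cell from P, ejecting 1. So w(1) = 1. P is now [].

So w = 1 4 3 2 5.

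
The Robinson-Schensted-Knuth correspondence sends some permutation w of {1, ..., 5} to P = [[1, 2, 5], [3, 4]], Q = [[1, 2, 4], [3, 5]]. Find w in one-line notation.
3 4 1 5 2

Reverse the RSK construction: for i from n down to 1, find the cell of Q containing i, remove the entry at that cell from P, and reverse-bump it up through P; the value ejected from row 1 is w(i).

Step i=5: Q has 5 at row 2, column 2; remove 4 from row 2 of P and reverse-bump: 4 enters row 1 and ejects 2. So w(5) = 2. P is now [[1, 4, 5], [3]].
Step i=4: Q has 4 at row 1, column 3; remove that cell from P, ejecting 5. So w(4) = 5. P is now [[1, 4], [3]].
Step i=3: Q has 3 at row 2, column 1; remove 3 from row 2 of P and reverse-bump: 3 enters row 1 and ejects 1. So w(3) = 1. P is now [[3, 4]].
Step i=2: Q has 2 at row 1, column 2; remove that cell from P, ejecting 4. So w(2) = 4. P is now [[3]].
Step i=1: Q has 1 at row 1, column 1; remove that cell from P, ejecting 3. So w(1) = 3. P is now [].

So w = 3 4 1 5 2.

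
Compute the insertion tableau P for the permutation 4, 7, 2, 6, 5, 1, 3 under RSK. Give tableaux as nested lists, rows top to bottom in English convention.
P = [[1, 3], [2, 5], [4, 6], [7]]

Insert 4: appended to row 1. P = [[4]].
Insert 7: appended to row 1. P = [[4, 7]].
Insert 2: 2 bumps 4 from row 1; 4 starts row 2. P = [[2, 7], [4]].
Insert 6: 6 bumps 7 from row 1; 7 appends to row 2. P = [[2, 6], [4, 7]].
Insert 5: 5 bumps 6 from row 1; 6 bumps 7 from row 2; 7 starts row 3. P = [[2, 5], [4, 6], [7]].
Insert 1: 1 bumps 2 from row 1; 2 bumps 4 from row 2; 4 bumps 7 from row 3; 7 starts row 4. P = [[1, 5], [2, 6], [4], [7]].
Insert 3: 3 bumps 5 from row 1; 5 bumps 6 from row 2; 6 appends to row 3. P = [[1, 3], [2, 5], [4, 6], [7]].

So P = [[1, 3], [2, 5], [4, 6], [7]].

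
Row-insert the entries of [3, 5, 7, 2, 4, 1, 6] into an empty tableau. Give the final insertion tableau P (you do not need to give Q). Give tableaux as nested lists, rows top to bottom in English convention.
Insert 3: appended to row 1. P = [[3]].
Insert 5: appended to row 1. P = [[3, 5]].
Insert 7: appended to row 1. P = [[3, 5, 7]].
Insert 2: 2 bumps 3 from row 1; 3 starts row 2. P = [[2, 5, 7], [3]].
Insert 4: 4 bumps 5 from row 1; 5 appends to row 2. P = [[2, 4, 7], [3, 5]].
Insert 1: 1 bumps 2 from row 1; 2 bumps 3 from row 2; 3 starts row 3. P = [[1, 4, 7], [2, 5], [3]].
Insert 6: 6 bumps 7 from row 1; 7 appends to row 2. P = [[1, 4, 6], [2, 5, 7], [3]].

So P = [[1, 4, 6], [2, 5, 7], [3]].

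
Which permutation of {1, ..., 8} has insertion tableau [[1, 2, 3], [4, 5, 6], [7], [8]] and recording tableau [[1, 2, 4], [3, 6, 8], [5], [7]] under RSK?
4 8 5 7 1 6 2 3

Reverse the RSK construction: for i from n down to 1, find the cell of Q containing i, remove the entry at that cell from P, and reverse-bump it up through P; the value ejected from row 1 is w(i).

Step i=8: Q has 8 at row 2, column 3; remove 6 from row 2 of P and reverse-bump: 6 enters row 1 and ejects 3. So w(8) = 3. P is now [[1, 2, 6], [4, 5], [7], [8]].
Step i=7: Q has 7 at row 4, column 1; remove 8 from row 4 of P and reverse-bump: 8 enters row 3 and ejects 7; 7 enters row 2 and ejects 5; 5 enters row 1 and ejects 2. So w(7) = 2. P is now [[1, 5, 6], [4, 7], [8]].
Step i=6: Q has 6 at row 2, column 2; remove 7 from row 2 of P and reverse-bump: 7 enters row 1 and ejects 6. So w(6) = 6. P is now [[1, 5, 7], [4], [8]].
Step i=5: Q has 5 at row 3, column 1; remove 8 from row 3 of P and reverse-bump: 8 enters row 2 and ejects 4; 4 enters row 1 and ejects 1. So w(5) = 1. P is now [[4, 5, 7], [8]].
Step i=4: Q has 4 at row 1, column 3; remove that cell from P, ejecting 7. So w(4) = 7. P is now [[4, 5], [8]].
Step i=3: Q has 3 at row 2, column 1; remove 8 from row 2 of P and reverse-bump: 8 enters row 1 and ejects 5. So w(3) = 5. P is now [[4, 8]].
Step i=2: Q has 2 at row 1, column 2; remove that cell from P, ejecting 8. So w(2) = 8. P is now [[4]].
Step i=1: Q has 1 at row 1, column 1; remove that cell from P, ejecting 4. So w(1) = 4. P is now [].

So w = 4 8 5 7 1 6 2 3.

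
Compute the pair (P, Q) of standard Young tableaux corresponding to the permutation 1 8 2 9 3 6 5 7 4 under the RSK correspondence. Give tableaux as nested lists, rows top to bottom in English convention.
P = [[1, 2, 3, 4, 7], [5, 9], [6], [8]], Q = [[1, 2, 4, 6, 8], [3, 5], [7], [9]]

Insert each entry of the permutation into P by Schensted row insertion, recording in Q the position of each new cell.

After inserting 1: P = [[1]].
After inserting 8: P = [[1, 8]].
After inserting 2: P = [[1, 2], [8]].
After inserting 9: P = [[1, 2, 9], [8]].
After inserting 3: P = [[1, 2, 3], [8, 9]].
After inserting 6: P = [[1, 2, 3, 6], [8, 9]].
After inserting 5: P = [[1, 2, 3, 5], [6, 9], [8]].
After inserting 7: P = [[1, 2, 3, 5, 7], [6, 9], [8]].
After inserting 4: P = [[1, 2, 3, 4, 7], [5, 9], [6], [8]].

So P = [[1, 2, 3, 4, 7], [5, 9], [6], [8]], Q = [[1, 2, 4, 6, 8], [3, 5], [7], [9]].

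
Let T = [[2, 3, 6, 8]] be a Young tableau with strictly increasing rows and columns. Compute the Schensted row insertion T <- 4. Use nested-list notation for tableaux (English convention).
In row 1, 4 replaces 6 (the leftmost entry greater than 4); 6 is bumped to row 2. 6 starts a new row 2. The new tableau is [[2, 3, 4, 8], [6]].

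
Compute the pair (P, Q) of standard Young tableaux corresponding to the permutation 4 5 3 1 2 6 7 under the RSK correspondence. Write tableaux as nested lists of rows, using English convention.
P = [[1, 2, 6, 7], [3, 5], [4]], Q = [[1, 2, 6, 7], [3, 5], [4]]

Insert each entry of the permutation into P by Schensted row insertion, recording in Q the position of each new cell.

Insert 4: appended to row 1. P = [[4]], Q = [[1]].
Insert 5: appended to row 1. P = [[4, 5]], Q = [[1, 2]].
Insert 3: 3 bumps 4 from row 1; 4 starts row 2. P = [[3, 5], [4]], Q = [[1, 2], [3]].
Insert 1: 1 bumps 3 from row 1; 3 bumps 4 from row 2; 4 starts row 3. P = [[1, 5], [3], [4]], Q = [[1, 2], [3], [4]].
Insert 2: 2 bumps 5 from row 1; 5 appends to row 2. P = [[1, 2], [3, 5], [4]], Q = [[1, 2], [3, 5], [4]].
Insert 6: appended to row 1. P = [[1, 2, 6], [3, 5], [4]], Q = [[1, 2, 6], [3, 5], [4]].
Insert 7: appended to row 1. P = [[1, 2, 6, 7], [3, 5], [4]], Q = [[1, 2, 6, 7], [3, 5], [4]].

So P = [[1, 2, 6, 7], [3, 5], [4]], Q = [[1, 2, 6, 7], [3, 5], [4]].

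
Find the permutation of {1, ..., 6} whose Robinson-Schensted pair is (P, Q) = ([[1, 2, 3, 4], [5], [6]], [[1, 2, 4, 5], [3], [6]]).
1 6 2 3 5 4

Reverse the RSK construction: for i from n down to 1, find the cell of Q containing i, remove the entry at that cell from P, and reverse-bump it up through P; the value ejected from row 1 is w(i).

Step i=6: Q has 6 at row 3, column 1; remove 6 from row 3 of P and reverse-bump: 6 enters row 2 and ejects 5; 5 enters row 1 and ejects 4. So w(6) = 4. P is now [[1, 2, 3, 5], [6]].
Step i=5: Q has 5 at row 1, column 4; remove that cell from P, ejecting 5. So w(5) = 5. P is now [[1, 2, 3], [6]].
Step i=4: Q has 4 at row 1, column 3; remove that cell from P, ejecting 3. So w(4) = 3. P is now [[1, 2], [6]].
Step i=3: Q has 3 at row 2, column 1; remove 6 from row 2 of P and reverse-bump: 6 enters row 1 and ejects 2. So w(3) = 2. P is now [[1, 6]].
Step i=2: Q has 2 at row 1, column 2; remove that cell from P, ejecting 6. So w(2) = 6. P is now [[1]].
Step i=1: Q has 1 at row 1, column 1; remove that cell from P, ejecting 1. So w(1) = 1. P is now [].

So w = 1 6 2 3 5 4.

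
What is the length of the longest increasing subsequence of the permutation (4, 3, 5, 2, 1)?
2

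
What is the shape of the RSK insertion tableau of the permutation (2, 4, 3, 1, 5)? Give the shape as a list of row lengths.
[3, 1, 1]

Row-insert each entry into an empty tableau.

After inserting 2: P = [[2]].
After inserting 4: P = [[2, 4]].
After inserting 3: P = [[2, 3], [4]].
After inserting 1: P = [[1, 3], [2], [4]].
After inserting 5: P = [[1, 3, 5], [2], [4]].

The final insertion tableau P = [[1, 3, 5], [2], [4]] has shape [3, 1, 1].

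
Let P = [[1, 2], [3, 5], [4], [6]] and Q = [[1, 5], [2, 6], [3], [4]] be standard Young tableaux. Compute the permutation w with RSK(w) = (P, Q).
Reverse RSK: for i = n, n-1, ..., 1, locate i in Q, remove the corresponding corner cell from P, and reverse-bump its entry up through P; the value ejected from row 1 is w(i).

So w = 6 4 3 1 5 2.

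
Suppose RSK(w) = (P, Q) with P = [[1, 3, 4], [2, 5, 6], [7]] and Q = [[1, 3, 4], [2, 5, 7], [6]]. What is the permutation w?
2 1 5 7 6 3 4

Reverse RSK: for i = n, n-1, ..., 1, locate i in Q, remove the corresponding corner cell from P, and reverse-bump its entry up through P; the value ejected from row 1 is w(i).

So w = 2 1 5 7 6 3 4.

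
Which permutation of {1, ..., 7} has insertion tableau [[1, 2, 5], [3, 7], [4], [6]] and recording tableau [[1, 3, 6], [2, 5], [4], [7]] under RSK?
Reverse the RSK construction: for i from n down to 1, find the cell of Q containing i, remove the entry at that cell from P, and reverse-bump it up through P; the value ejected from row 1 is w(i).

Step i=7: Q has 7 at row 4, column 1; remove 6 from row 4 of P and reverse-bump: 6 enters row 3 and ejects 4; 4 enters row 2 and ejects 3; 3 enters row 1 and ejects 2. So w(7) = 2. P is now [[1, 3, 5], [4, 7], [6]].
Step i=6: Q has 6 at row 1, column 3; remove that cell from P, ejecting 5. So w(6) = 5. P is now [[1, 3], [4, 7], [6]].
Step i=5: Q has 5 at row 2, column 2; remove 7 from row 2 of P and reverse-bump: 7 enters row 1 and ejects 3. So w(5) = 3. P is now [[1, 7], [4], [6]].
Step i=4: Q has 4 at row 3, column 1; remove 6 from row 3 of P and reverse-bump: 6 enters row 2 and ejects 4; 4 enters row 1 and ejects 1. So w(4) = 1. P is now [[4, 7], [6]].
Step i=3: Q has 3 at row 1, column 2; remove that cell from P, ejecting 7. So w(3) = 7. P is now [[4], [6]].
Step i=2: Q has 2 at row 2, column 1; remove 6 from row 2 of P and reverse-bump: 6 enters row 1 and ejects 4. So w(2) = 4. P is now [[6]].
Step i=1: Q has 1 at row 1, column 1; remove that cell from P, ejecting 6. So w(1) = 6. P is now [].

So w = 6 4 7 1 3 5 2.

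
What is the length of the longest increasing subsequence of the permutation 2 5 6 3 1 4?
3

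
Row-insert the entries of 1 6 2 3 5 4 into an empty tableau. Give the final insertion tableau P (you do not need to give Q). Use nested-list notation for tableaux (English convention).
P = [[1, 2, 3, 4], [5], [6]]

Insert 1: appended to row 1. P = [[1]].
Insert 6: appended to row 1. P = [[1, 6]].
Insert 2: 2 bumps 6 from row 1; 6 starts row 2. P = [[1, 2], [6]].
Insert 3: appended to row 1. P = [[1, 2, 3], [6]].
Insert 5: appended to row 1. P = [[1, 2, 3, 5], [6]].
Insert 4: 4 bumps 5 from row 1; 5 bumps 6 from row 2; 6 starts row 3. P = [[1, 2, 3, 4], [5], [6]].

So P = [[1, 2, 3, 4], [5], [6]].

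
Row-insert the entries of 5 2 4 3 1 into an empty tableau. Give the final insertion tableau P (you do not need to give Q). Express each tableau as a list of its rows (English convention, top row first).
P = [[1, 3], [2], [4], [5]]

Insert 5: appended to row 1. P = [[5]].
Insert 2: 2 bumps 5 from row 1; 5 starts row 2. P = [[2], [5]].
Insert 4: appended to row 1. P = [[2, 4], [5]].
Insert 3: 3 bumps 4 from row 1; 4 bumps 5 from row 2; 5 starts row 3. P = [[2, 3], [4], [5]].
Insert 1: 1 bumps 2 from row 1; 2 bumps 4 from row 2; 4 bumps 5 from row 3; 5 starts row 4. P = [[1, 3], [2], [4], [5]].

So P = [[1, 3], [2], [4], [5]].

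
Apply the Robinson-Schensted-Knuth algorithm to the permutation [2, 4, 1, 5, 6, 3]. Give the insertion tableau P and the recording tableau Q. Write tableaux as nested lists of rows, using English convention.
P = [[1, 3, 5, 6], [2, 4]], Q = [[1, 2, 4, 5], [3, 6]]

Insert each entry of the permutation into P by Schensted row insertion, recording in Q the position of each new cell.

Insert 2: appended to row 1. P = [[2]].
Insert 4: appended to row 1. P = [[2, 4]].
Insert 1: 1 bumps 2 from row 1; 2 starts row 2. P = [[1, 4], [2]].
Insert 5: appended to row 1. P = [[1, 4, 5], [2]].
Insert 6: appended to row 1. P = [[1, 4, 5, 6], [2]].
Insert 3: 3 bumps 4 from row 1; 4 appends to row 2. P = [[1, 3, 5, 6], [2, 4]].

So P = [[1, 3, 5, 6], [2, 4]], Q = [[1, 2, 4, 5], [3, 6]].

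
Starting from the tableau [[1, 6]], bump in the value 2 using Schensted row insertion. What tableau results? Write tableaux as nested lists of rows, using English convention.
[[1, 2], [6]]

In row 1, 2 replaces 6 (the leftmost entry greater than 2); 6 is bumped to row 2. 6 starts a new row 2. The new tableau is [[1, 2], [6]].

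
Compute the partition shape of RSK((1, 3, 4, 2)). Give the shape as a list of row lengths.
[3, 1]

RSK row insertion gives P = [[1, 2, 4], [3]], which has shape [3, 1].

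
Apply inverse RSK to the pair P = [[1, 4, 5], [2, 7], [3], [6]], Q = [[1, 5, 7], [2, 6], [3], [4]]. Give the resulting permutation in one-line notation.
Reverse the RSK construction: for i from n down to 1, find the cell of Q containing i, remove the entry at that cell from P, and reverse-bump it up through P; the value ejected from row 1 is w(i).

Step i=7: Q has 7 at row 1, column 3; remove that cell from P, ejecting 5. So w(7) = 5. P is now [[1, 4], [2, 7], [3], [6]].
Step i=6: Q has 6 at row 2, column 2; remove 7 from row 2 of P and reverse-bump: 7 enters row 1 and ejects 4. So w(6) = 4. P is now [[1, 7], [2], [3], [6]].
Step i=5: Q has 5 at row 1, column 2; remove that cell from P, ejecting 7. So w(5) = 7. P is now [[1], [2], [3], [6]].
Step i=4: Q has 4 at row 4, column 1; remove 6 from row 4 of P and reverse-bump: 6 enters row 3 and ejects 3; 3 enters row 2 and ejects 2; 2 enters row 1 and ejects 1. So w(4) = 1. P is now [[2], [3], [6]].
Step i=3: Q has 3 at row 3, column 1; remove 6 from row 3 of P and reverse-bump: 6 enters row 2 and ejects 3; 3 enters row 1 and ejects 2. So w(3) = 2. P is now [[3], [6]].
Step i=2: Q has 2 at row 2, column 1; remove 6 from row 2 of P and reverse-bump: 6 enters row 1 and ejects 3. So w(2) = 3. P is now [[6]].
Step i=1: Q has 1 at row 1, column 1; remove that cell from P, ejecting 6. So w(1) = 6. P is now [].

So w = 6 3 2 1 7 4 5.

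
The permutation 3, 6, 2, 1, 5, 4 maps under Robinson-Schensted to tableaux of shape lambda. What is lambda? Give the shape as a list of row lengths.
[2, 2, 2]

Row-insert each entry into an empty tableau.

After inserting 3: P = [[3]].
After inserting 6: P = [[3, 6]].
After inserting 2: P = [[2, 6], [3]].
After inserting 1: P = [[1, 6], [2], [3]].
After inserting 5: P = [[1, 5], [2, 6], [3]].
After inserting 4: P = [[1, 4], [2, 5], [3, 6]].

The final insertion tableau P = [[1, 4], [2, 5], [3, 6]] has shape [2, 2, 2].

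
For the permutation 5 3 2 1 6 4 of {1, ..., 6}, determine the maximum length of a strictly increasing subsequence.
2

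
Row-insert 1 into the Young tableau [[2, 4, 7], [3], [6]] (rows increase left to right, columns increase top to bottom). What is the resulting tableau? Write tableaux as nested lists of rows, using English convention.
In row 1, 1 replaces 2 (the leftmost entry greater than 1); 2 is bumped to row 2. In row 2, 2 replaces 3 (the leftmost entry greater than 2); 3 is bumped to row 3. In row 3, 3 replaces 6 (the leftmost entry greater than 3); 6 is bumped to row 4. 6 starts a new row 4. The new tableau is [[1, 4, 7], [2], [3], [6]].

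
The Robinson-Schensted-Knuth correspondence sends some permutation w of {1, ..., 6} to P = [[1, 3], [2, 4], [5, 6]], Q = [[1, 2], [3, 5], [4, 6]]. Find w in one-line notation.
5 6 2 1 4 3

Reverse the RSK construction: for i from n down to 1, find the cell of Q containing i, remove the entry at that cell from P, and reverse-bump it up through P; the value ejected from row 1 is w(i).

Step i=6: Q has 6 at row 3, column 2; remove 6 from row 3 of P and reverse-bump: 6 enters row 2 and ejects 4; 4 enters row 1 and ejects 3. So w(6) = 3. P is now [[1, 4], [2, 6], [5]].
Step i=5: Q has 5 at row 2, column 2; remove 6 from row 2 of P and reverse-bump: 6 enters row 1 and ejects 4. So w(5) = 4. P is now [[1, 6], [2], [5]].
Step i=4: Q has 4 at row 3, column 1; remove 5 from row 3 of P and reverse-bump: 5 enters row 2 and ejects 2; 2 enters row 1 and ejects 1. So w(4) = 1. P is now [[2, 6], [5]].
Step i=3: Q has 3 at row 2, column 1; remove 5 from row 2 of P and reverse-bump: 5 enters row 1 and ejects 2. So w(3) = 2. P is now [[5, 6]].
Step i=2: Q has 2 at row 1, column 2; remove that cell from P, ejecting 6. So w(2) = 6. P is now [[5]].
Step i=1: Q has 1 at row 1, column 1; remove that cell from P, ejecting 5. So w(1) = 5. P is now [].

So w = 5 6 2 1 4 3.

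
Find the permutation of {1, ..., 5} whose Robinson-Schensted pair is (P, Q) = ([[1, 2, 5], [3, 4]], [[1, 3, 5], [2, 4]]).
3 1 4 2 5

Reverse the RSK construction: for i from n down to 1, find the cell of Q containing i, remove the entry at that cell from P, and reverse-bump it up through P; the value ejected from row 1 is w(i).

Step i=5: Q has 5 at row 1, column 3; remove that cell from P, ejecting 5. So w(5) = 5. P is now [[1, 2], [3, 4]].
Step i=4: Q has 4 at row 2, column 2; remove 4 from row 2 of P and reverse-bump: 4 enters row 1 and ejects 2. So w(4) = 2. P is now [[1, 4], [3]].
Step i=3: Q has 3 at row 1, column 2; remove that cell from P, ejecting 4. So w(3) = 4. P is now [[1], [3]].
Step i=2: Q has 2 at row 2, column 1; remove 3 from row 2 of P and reverse-bump: 3 enters row 1 and ejects 1. So w(2) = 1. P is now [[3]].
Step i=1: Q has 1 at row 1, column 1; remove that cell from P, ejecting 3. So w(1) = 3. P is now [].

So w = 3 1 4 2 5.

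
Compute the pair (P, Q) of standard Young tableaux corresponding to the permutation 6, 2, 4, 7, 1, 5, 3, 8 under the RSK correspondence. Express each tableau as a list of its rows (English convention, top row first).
Insert each entry of the permutation into P by Schensted row insertion, recording in Q the position of each new cell.

Insert 6: appended to row 1. P = [[6]].
Insert 2: 2 bumps 6 from row 1; 6 starts row 2. P = [[2], [6]].
Insert 4: appended to row 1. P = [[2, 4], [6]].
Insert 7: appended to row 1. P = [[2, 4, 7], [6]].
Insert 1: 1 bumps 2 from row 1; 2 bumps 6 from row 2; 6 starts row 3. P = [[1, 4, 7], [2], [6]].
Insert 5: 5 bumps 7 from row 1; 7 appends to row 2. P = [[1, 4, 5], [2, 7], [6]].
Insert 3: 3 bumps 4 from row 1; 4 bumps 7 from row 2; 7 appends to row 3. P = [[1, 3, 5], [2, 4], [6, 7]].
Insert 8: appended to row 1. P = [[1, 3, 5, 8], [2, 4], [6, 7]].

So P = [[1, 3, 5, 8], [2, 4], [6, 7]], Q = [[1, 3, 4, 8], [2, 6], [5, 7]].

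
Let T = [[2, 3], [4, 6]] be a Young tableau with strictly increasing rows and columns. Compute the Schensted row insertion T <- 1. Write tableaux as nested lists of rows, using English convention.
[[1, 3], [2, 6], [4]]

In row 1, 1 replaces 2 (the leftmost entry greater than 1); 2 is bumped to row 2. In row 2, 2 replaces 4 (the leftmost entry greater than 2); 4 is bumped to row 3. 4 starts a new row 3. The new tableau is [[1, 3], [2, 6], [4]].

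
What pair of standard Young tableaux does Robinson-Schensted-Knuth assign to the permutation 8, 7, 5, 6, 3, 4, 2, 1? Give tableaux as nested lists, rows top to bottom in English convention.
P = [[1, 4], [2, 6], [3], [5], [7], [8]], Q = [[1, 4], [2, 6], [3], [5], [7], [8]]

Insert each entry of the permutation into P by Schensted row insertion, recording in Q the position of each new cell.

Insert 8: appended to row 1. P = [[8]], Q = [[1]].
Insert 7: 7 bumps 8 from row 1; 8 starts row 2. P = [[7], [8]], Q = [[1], [2]].
Insert 5: 5 bumps 7 from row 1; 7 bumps 8 from row 2; 8 starts row 3. P = [[5], [7], [8]], Q = [[1], [2], [3]].
Insert 6: appended to row 1. P = [[5, 6], [7], [8]], Q = [[1, 4], [2], [3]].
Insert 3: 3 bumps 5 from row 1; 5 bumps 7 from row 2; 7 bumps 8 from row 3; 8 starts row 4. P = [[3, 6], [5], [7], [8]], Q = [[1, 4], [2], [3], [5]].
Insert 4: 4 bumps 6 from row 1; 6 appends to row 2. P = [[3, 4], [5, 6], [7], [8]], Q = [[1, 4], [2, 6], [3], [5]].
Insert 2: 2 bumps 3 from row 1; 3 bumps 5 from row 2; 5 bumps 7 from row 3; 7 bumps 8 from row 4; 8 starts row 5. P = [[2, 4], [3, 6], [5], [7], [8]], Q = [[1, 4], [2, 6], [3], [5], [7]].
Insert 1: 1 bumps 2 from row 1; 2 bumps 3 from row 2; 3 bumps 5 from row 3; 5 bumps 7 from row 4; 7 bumps 8 from row 5; 8 starts row 6. P = [[1, 4], [2, 6], [3], [5], [7], [8]], Q = [[1, 4], [2, 6], [3], [5], [7], [8]].

So P = [[1, 4], [2, 6], [3], [5], [7], [8]], Q = [[1, 4], [2, 6], [3], [5], [7], [8]].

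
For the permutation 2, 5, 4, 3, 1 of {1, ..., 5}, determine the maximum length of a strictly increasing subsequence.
2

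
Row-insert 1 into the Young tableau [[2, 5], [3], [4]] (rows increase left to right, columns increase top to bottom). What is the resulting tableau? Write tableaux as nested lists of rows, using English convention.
[[1, 5], [2], [3], [4]]

In row 1, 1 replaces 2 (the leftmost entry greater than 1); 2 is bumped to row 2. In row 2, 2 replaces 3 (the leftmost entry greater than 2); 3 is bumped to row 3. In row 3, 3 replaces 4 (the leftmost entry greater than 3); 4 is bumped to row 4. 4 starts a new row 4. The new tableau is [[1, 5], [2], [3], [4]].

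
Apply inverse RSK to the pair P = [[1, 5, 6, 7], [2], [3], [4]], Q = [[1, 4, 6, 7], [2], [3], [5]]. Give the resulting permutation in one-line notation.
Reverse the RSK construction: for i from n down to 1, find the cell of Q containing i, remove the entry at that cell from P, and reverse-bump it up through P; the value ejected from row 1 is w(i).

Step i=7: Q has 7 at row 1, column 4; remove that cell from P, ejecting 7. So w(7) = 7. P is now [[1, 5, 6], [2], [3], [4]].
Step i=6: Q has 6 at row 1, column 3; remove that cell from P, ejecting 6. So w(6) = 6. P is now [[1, 5], [2], [3], [4]].
Step i=5: Q has 5 at row 4, column 1; remove 4 from row 4 of P and reverse-bump: 4 enters row 3 and ejects 3; 3 enters row 2 and ejects 2; 2 enters row 1 and ejects 1. So w(5) = 1. P is now [[2, 5], [3], [4]].
Step i=4: Q has 4 at row 1, column 2; remove that cell from P, ejecting 5. So w(4) = 5. P is now [[2], [3], [4]].
Step i=3: Q has 3 at row 3, column 1; remove 4 from row 3 of P and reverse-bump: 4 enters row 2 and ejects 3; 3 enters row 1 and ejects 2. So w(3) = 2. P is now [[3], [4]].
Step i=2: Q has 2 at row 2, column 1; remove 4 from row 2 of P and reverse-bump: 4 enters row 1 and ejects 3. So w(2) = 3. P is now [[4]].
Step i=1: Q has 1 at row 1, column 1; remove that cell from P, ejecting 4. So w(1) = 4. P is now [].

So w = 4 3 2 5 1 6 7.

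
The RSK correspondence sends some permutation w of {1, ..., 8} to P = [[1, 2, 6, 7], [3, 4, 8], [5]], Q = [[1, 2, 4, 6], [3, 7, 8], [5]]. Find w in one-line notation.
Reverse RSK: for i = n, n-1, ..., 1, locate i in Q, remove the corresponding corner cell from P, and reverse-bump its entry up through P; the value ejected from row 1 is w(i).

So w = 3 5 4 6 1 8 2 7.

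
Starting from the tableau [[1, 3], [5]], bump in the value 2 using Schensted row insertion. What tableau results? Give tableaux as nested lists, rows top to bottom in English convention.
[[1, 2], [3], [5]]

In row 1, 2 replaces 3 (the leftmost entry greater than 2); 3 is bumped to row 2. In row 2, 3 replaces 5 (the leftmost entry greater than 3); 5 is bumped to row 3. 5 starts a new row 3. The new tableau is [[1, 2], [3], [5]].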